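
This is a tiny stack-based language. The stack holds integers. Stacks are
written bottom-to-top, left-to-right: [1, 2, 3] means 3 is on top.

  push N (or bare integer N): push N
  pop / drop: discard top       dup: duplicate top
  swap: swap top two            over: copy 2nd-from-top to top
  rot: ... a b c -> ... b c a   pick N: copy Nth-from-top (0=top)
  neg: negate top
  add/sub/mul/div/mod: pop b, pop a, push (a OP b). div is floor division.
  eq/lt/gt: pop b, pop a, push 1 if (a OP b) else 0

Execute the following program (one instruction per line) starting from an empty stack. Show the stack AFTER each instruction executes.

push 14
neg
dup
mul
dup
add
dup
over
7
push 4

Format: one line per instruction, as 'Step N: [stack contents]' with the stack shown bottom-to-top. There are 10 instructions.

Step 1: [14]
Step 2: [-14]
Step 3: [-14, -14]
Step 4: [196]
Step 5: [196, 196]
Step 6: [392]
Step 7: [392, 392]
Step 8: [392, 392, 392]
Step 9: [392, 392, 392, 7]
Step 10: [392, 392, 392, 7, 4]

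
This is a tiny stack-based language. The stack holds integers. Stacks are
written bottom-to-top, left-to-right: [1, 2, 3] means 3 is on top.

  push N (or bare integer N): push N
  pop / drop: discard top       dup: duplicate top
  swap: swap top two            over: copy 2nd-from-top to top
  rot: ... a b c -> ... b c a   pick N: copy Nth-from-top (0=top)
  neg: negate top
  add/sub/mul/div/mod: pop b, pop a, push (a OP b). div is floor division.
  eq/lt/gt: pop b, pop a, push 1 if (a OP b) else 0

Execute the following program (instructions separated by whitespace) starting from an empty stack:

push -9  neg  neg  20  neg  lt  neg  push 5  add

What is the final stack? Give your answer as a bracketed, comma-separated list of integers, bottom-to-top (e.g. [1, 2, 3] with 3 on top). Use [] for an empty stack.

After 'push -9': [-9]
After 'neg': [9]
After 'neg': [-9]
After 'push 20': [-9, 20]
After 'neg': [-9, -20]
After 'lt': [0]
After 'neg': [0]
After 'push 5': [0, 5]
After 'add': [5]

Answer: [5]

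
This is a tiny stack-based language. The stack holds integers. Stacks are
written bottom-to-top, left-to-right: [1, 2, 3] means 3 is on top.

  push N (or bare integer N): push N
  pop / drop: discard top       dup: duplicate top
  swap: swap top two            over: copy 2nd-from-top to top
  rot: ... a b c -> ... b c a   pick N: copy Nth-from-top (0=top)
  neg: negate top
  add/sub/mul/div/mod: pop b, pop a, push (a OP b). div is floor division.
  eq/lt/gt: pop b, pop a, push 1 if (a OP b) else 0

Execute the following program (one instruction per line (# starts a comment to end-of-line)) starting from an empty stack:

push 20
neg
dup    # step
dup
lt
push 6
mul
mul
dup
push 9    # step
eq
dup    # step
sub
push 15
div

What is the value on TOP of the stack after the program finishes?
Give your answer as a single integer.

After 'push 20': [20]
After 'neg': [-20]
After 'dup': [-20, -20]
After 'dup': [-20, -20, -20]
After 'lt': [-20, 0]
After 'push 6': [-20, 0, 6]
After 'mul': [-20, 0]
After 'mul': [0]
After 'dup': [0, 0]
After 'push 9': [0, 0, 9]
After 'eq': [0, 0]
After 'dup': [0, 0, 0]
After 'sub': [0, 0]
After 'push 15': [0, 0, 15]
After 'div': [0, 0]

Answer: 0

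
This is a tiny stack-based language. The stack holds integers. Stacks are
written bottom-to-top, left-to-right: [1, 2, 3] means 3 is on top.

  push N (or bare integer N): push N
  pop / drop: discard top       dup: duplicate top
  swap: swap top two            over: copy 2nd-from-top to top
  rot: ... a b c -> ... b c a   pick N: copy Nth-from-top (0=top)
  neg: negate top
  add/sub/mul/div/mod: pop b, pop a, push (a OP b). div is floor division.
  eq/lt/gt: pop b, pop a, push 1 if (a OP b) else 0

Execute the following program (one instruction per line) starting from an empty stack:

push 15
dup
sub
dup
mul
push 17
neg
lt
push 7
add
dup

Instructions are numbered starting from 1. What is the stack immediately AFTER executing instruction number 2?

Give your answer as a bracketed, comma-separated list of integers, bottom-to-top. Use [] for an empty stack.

Step 1 ('push 15'): [15]
Step 2 ('dup'): [15, 15]

Answer: [15, 15]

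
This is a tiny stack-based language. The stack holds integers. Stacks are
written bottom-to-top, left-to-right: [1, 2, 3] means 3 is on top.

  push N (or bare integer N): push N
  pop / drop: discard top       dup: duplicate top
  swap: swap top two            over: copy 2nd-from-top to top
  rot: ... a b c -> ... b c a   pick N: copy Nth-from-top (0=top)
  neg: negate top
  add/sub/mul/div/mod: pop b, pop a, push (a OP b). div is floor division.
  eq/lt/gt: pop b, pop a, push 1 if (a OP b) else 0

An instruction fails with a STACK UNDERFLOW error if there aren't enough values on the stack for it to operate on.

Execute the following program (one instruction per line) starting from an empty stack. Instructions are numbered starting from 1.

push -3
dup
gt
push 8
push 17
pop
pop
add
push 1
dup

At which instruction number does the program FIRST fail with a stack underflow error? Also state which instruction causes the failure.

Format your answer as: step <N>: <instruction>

Answer: step 8: add

Derivation:
Step 1 ('push -3'): stack = [-3], depth = 1
Step 2 ('dup'): stack = [-3, -3], depth = 2
Step 3 ('gt'): stack = [0], depth = 1
Step 4 ('push 8'): stack = [0, 8], depth = 2
Step 5 ('push 17'): stack = [0, 8, 17], depth = 3
Step 6 ('pop'): stack = [0, 8], depth = 2
Step 7 ('pop'): stack = [0], depth = 1
Step 8 ('add'): needs 2 value(s) but depth is 1 — STACK UNDERFLOW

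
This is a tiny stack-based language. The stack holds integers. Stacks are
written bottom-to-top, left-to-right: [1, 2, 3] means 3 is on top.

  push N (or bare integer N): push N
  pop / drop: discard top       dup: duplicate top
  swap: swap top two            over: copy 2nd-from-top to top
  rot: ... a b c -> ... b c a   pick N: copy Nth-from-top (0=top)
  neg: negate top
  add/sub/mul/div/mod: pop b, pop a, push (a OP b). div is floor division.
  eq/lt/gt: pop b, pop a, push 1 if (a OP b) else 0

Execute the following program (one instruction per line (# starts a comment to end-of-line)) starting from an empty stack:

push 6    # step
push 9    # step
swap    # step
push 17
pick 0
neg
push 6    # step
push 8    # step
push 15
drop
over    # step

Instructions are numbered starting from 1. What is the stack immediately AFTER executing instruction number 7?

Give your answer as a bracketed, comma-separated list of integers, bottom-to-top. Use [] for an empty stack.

Answer: [9, 6, 17, -17, 6]

Derivation:
Step 1 ('push 6'): [6]
Step 2 ('push 9'): [6, 9]
Step 3 ('swap'): [9, 6]
Step 4 ('push 17'): [9, 6, 17]
Step 5 ('pick 0'): [9, 6, 17, 17]
Step 6 ('neg'): [9, 6, 17, -17]
Step 7 ('push 6'): [9, 6, 17, -17, 6]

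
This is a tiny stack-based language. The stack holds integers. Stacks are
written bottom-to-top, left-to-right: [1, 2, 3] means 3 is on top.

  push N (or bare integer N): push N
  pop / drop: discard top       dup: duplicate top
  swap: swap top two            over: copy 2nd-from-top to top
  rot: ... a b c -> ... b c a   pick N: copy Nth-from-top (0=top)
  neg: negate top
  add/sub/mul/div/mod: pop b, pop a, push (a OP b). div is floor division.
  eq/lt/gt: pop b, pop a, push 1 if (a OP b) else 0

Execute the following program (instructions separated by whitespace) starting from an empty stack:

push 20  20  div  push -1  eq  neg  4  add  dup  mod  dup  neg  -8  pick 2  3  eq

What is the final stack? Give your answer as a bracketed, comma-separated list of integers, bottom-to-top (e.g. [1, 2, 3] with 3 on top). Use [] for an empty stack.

After 'push 20': [20]
After 'push 20': [20, 20]
After 'div': [1]
After 'push -1': [1, -1]
After 'eq': [0]
After 'neg': [0]
After 'push 4': [0, 4]
After 'add': [4]
After 'dup': [4, 4]
After 'mod': [0]
After 'dup': [0, 0]
After 'neg': [0, 0]
After 'push -8': [0, 0, -8]
After 'pick 2': [0, 0, -8, 0]
After 'push 3': [0, 0, -8, 0, 3]
After 'eq': [0, 0, -8, 0]

Answer: [0, 0, -8, 0]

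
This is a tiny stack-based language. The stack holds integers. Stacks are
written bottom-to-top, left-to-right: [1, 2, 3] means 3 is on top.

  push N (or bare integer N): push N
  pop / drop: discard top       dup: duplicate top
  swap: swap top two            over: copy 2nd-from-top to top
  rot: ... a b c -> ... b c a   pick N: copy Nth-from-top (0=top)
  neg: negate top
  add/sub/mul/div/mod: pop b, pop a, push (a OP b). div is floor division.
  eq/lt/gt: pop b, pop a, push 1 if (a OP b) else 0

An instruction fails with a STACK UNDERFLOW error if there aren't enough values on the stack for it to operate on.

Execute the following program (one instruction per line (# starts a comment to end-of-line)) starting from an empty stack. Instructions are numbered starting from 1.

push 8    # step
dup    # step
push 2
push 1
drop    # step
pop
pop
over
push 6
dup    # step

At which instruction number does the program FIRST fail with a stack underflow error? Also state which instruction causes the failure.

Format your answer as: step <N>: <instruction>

Answer: step 8: over

Derivation:
Step 1 ('push 8'): stack = [8], depth = 1
Step 2 ('dup'): stack = [8, 8], depth = 2
Step 3 ('push 2'): stack = [8, 8, 2], depth = 3
Step 4 ('push 1'): stack = [8, 8, 2, 1], depth = 4
Step 5 ('drop'): stack = [8, 8, 2], depth = 3
Step 6 ('pop'): stack = [8, 8], depth = 2
Step 7 ('pop'): stack = [8], depth = 1
Step 8 ('over'): needs 2 value(s) but depth is 1 — STACK UNDERFLOW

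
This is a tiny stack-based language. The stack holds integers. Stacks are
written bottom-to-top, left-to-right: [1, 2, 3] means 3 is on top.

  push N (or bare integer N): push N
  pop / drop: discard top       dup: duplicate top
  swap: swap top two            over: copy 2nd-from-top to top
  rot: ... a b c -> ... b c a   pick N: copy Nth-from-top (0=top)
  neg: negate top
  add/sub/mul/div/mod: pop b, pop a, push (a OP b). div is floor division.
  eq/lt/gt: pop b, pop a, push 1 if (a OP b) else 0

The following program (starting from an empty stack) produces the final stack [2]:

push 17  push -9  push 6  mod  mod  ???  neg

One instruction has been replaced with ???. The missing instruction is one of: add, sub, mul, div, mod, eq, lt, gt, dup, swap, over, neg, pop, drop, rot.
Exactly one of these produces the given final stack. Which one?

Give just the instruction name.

Stack before ???: [2]
Stack after ???:  [-2]
The instruction that transforms [2] -> [-2] is: neg

Answer: neg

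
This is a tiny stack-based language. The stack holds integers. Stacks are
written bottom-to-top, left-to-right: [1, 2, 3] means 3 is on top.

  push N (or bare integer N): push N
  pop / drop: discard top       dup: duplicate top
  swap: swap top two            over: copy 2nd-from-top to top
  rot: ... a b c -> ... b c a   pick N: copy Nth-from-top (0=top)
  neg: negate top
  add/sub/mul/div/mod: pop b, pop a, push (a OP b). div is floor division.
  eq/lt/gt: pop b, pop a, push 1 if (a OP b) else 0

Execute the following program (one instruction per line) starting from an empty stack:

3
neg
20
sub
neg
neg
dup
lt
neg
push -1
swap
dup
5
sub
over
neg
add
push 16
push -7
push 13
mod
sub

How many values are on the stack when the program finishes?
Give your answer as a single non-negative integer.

Answer: 4

Derivation:
After 'push 3': stack = [3] (depth 1)
After 'neg': stack = [-3] (depth 1)
After 'push 20': stack = [-3, 20] (depth 2)
After 'sub': stack = [-23] (depth 1)
After 'neg': stack = [23] (depth 1)
After 'neg': stack = [-23] (depth 1)
After 'dup': stack = [-23, -23] (depth 2)
After 'lt': stack = [0] (depth 1)
After 'neg': stack = [0] (depth 1)
After 'push -1': stack = [0, -1] (depth 2)
  ...
After 'push 5': stack = [-1, 0, 0, 5] (depth 4)
After 'sub': stack = [-1, 0, -5] (depth 3)
After 'over': stack = [-1, 0, -5, 0] (depth 4)
After 'neg': stack = [-1, 0, -5, 0] (depth 4)
After 'add': stack = [-1, 0, -5] (depth 3)
After 'push 16': stack = [-1, 0, -5, 16] (depth 4)
After 'push -7': stack = [-1, 0, -5, 16, -7] (depth 5)
After 'push 13': stack = [-1, 0, -5, 16, -7, 13] (depth 6)
After 'mod': stack = [-1, 0, -5, 16, 6] (depth 5)
After 'sub': stack = [-1, 0, -5, 10] (depth 4)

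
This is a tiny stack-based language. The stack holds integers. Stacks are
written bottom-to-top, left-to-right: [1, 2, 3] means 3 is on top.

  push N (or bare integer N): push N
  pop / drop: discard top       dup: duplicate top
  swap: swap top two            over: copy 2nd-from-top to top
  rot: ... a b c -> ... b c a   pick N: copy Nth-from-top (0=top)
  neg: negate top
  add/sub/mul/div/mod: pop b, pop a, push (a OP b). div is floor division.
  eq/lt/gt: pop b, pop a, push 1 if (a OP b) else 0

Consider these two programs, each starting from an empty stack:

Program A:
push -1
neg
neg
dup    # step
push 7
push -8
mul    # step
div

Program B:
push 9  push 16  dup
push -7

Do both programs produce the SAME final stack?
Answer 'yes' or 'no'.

Program A trace:
  After 'push -1': [-1]
  After 'neg': [1]
  After 'neg': [-1]
  After 'dup': [-1, -1]
  After 'push 7': [-1, -1, 7]
  After 'push -8': [-1, -1, 7, -8]
  After 'mul': [-1, -1, -56]
  After 'div': [-1, 0]
Program A final stack: [-1, 0]

Program B trace:
  After 'push 9': [9]
  After 'push 16': [9, 16]
  After 'dup': [9, 16, 16]
  After 'push -7': [9, 16, 16, -7]
Program B final stack: [9, 16, 16, -7]
Same: no

Answer: no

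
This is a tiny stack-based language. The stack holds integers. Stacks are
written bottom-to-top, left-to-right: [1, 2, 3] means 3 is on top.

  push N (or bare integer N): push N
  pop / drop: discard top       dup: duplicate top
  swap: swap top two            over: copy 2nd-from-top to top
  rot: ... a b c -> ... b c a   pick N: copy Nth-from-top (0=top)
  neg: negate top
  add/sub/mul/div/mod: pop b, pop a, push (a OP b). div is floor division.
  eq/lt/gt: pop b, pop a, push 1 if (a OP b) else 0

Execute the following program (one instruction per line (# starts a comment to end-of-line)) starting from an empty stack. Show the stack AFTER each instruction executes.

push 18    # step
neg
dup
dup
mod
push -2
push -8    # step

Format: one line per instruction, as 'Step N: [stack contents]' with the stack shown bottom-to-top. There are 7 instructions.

Step 1: [18]
Step 2: [-18]
Step 3: [-18, -18]
Step 4: [-18, -18, -18]
Step 5: [-18, 0]
Step 6: [-18, 0, -2]
Step 7: [-18, 0, -2, -8]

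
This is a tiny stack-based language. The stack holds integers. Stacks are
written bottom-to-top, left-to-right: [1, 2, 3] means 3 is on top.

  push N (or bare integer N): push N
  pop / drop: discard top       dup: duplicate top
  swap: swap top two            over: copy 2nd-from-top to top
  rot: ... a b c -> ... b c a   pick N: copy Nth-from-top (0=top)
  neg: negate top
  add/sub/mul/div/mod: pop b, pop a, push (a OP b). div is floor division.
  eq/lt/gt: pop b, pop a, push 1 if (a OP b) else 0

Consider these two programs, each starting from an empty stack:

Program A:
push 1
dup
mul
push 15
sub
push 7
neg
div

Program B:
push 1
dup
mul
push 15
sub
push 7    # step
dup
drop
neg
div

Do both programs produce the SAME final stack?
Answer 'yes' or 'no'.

Answer: yes

Derivation:
Program A trace:
  After 'push 1': [1]
  After 'dup': [1, 1]
  After 'mul': [1]
  After 'push 15': [1, 15]
  After 'sub': [-14]
  After 'push 7': [-14, 7]
  After 'neg': [-14, -7]
  After 'div': [2]
Program A final stack: [2]

Program B trace:
  After 'push 1': [1]
  After 'dup': [1, 1]
  After 'mul': [1]
  After 'push 15': [1, 15]
  After 'sub': [-14]
  After 'push 7': [-14, 7]
  After 'dup': [-14, 7, 7]
  After 'drop': [-14, 7]
  After 'neg': [-14, -7]
  After 'div': [2]
Program B final stack: [2]
Same: yes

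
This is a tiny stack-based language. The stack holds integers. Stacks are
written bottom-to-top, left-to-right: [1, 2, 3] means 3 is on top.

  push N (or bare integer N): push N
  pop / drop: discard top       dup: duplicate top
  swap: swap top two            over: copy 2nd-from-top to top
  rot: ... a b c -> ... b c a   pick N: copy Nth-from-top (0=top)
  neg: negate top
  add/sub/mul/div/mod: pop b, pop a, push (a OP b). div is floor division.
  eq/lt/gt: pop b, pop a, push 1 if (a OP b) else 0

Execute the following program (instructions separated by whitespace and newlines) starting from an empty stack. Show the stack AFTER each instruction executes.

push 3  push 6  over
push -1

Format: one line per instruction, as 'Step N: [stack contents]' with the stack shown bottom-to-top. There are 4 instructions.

Step 1: [3]
Step 2: [3, 6]
Step 3: [3, 6, 3]
Step 4: [3, 6, 3, -1]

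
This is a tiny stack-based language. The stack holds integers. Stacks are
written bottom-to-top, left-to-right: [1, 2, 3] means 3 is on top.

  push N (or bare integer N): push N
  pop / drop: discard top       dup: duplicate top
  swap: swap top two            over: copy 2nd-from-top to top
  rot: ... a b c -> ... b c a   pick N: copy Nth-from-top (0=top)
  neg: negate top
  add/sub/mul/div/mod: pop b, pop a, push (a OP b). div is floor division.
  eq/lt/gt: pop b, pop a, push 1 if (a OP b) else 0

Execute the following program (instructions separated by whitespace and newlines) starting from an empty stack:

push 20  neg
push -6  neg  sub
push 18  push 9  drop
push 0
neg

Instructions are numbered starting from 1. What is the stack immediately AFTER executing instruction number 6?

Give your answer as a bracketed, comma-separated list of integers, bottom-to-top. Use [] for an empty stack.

Answer: [-26, 18]

Derivation:
Step 1 ('push 20'): [20]
Step 2 ('neg'): [-20]
Step 3 ('push -6'): [-20, -6]
Step 4 ('neg'): [-20, 6]
Step 5 ('sub'): [-26]
Step 6 ('push 18'): [-26, 18]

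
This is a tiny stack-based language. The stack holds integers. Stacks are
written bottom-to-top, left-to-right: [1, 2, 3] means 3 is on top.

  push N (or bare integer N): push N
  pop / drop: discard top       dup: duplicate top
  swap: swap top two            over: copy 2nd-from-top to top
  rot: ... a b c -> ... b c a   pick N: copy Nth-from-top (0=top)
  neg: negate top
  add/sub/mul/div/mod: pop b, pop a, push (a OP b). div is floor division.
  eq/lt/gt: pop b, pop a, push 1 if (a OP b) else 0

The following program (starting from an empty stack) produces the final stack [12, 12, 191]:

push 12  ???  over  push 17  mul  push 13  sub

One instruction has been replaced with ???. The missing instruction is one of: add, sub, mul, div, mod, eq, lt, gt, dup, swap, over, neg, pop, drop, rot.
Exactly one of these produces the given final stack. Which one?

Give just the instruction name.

Answer: dup

Derivation:
Stack before ???: [12]
Stack after ???:  [12, 12]
The instruction that transforms [12] -> [12, 12] is: dup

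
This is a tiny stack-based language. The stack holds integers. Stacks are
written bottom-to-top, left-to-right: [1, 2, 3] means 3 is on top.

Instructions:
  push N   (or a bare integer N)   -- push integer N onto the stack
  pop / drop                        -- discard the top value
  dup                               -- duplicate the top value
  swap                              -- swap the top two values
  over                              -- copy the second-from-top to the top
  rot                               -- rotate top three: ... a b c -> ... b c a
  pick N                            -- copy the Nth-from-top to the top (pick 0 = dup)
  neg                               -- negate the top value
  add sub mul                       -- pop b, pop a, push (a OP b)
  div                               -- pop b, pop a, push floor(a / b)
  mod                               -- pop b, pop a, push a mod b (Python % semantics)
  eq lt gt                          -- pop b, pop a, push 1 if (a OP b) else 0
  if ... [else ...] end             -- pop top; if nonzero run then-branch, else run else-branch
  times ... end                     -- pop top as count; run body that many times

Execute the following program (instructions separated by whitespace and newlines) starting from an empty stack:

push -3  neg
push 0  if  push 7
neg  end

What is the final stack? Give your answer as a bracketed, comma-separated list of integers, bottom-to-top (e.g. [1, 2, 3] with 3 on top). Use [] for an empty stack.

Answer: [3]

Derivation:
After 'push -3': [-3]
After 'neg': [3]
After 'push 0': [3, 0]
After 'if': [3]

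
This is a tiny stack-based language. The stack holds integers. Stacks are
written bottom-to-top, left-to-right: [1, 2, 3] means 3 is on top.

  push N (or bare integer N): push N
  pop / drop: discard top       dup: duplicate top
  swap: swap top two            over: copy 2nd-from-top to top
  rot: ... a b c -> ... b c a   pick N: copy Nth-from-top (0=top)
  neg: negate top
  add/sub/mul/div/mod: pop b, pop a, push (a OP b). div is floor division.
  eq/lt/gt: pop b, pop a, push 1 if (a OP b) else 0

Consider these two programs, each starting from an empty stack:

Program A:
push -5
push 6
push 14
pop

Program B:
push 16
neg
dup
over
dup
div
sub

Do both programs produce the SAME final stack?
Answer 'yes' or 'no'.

Answer: no

Derivation:
Program A trace:
  After 'push -5': [-5]
  After 'push 6': [-5, 6]
  After 'push 14': [-5, 6, 14]
  After 'pop': [-5, 6]
Program A final stack: [-5, 6]

Program B trace:
  After 'push 16': [16]
  After 'neg': [-16]
  After 'dup': [-16, -16]
  After 'over': [-16, -16, -16]
  After 'dup': [-16, -16, -16, -16]
  After 'div': [-16, -16, 1]
  After 'sub': [-16, -17]
Program B final stack: [-16, -17]
Same: no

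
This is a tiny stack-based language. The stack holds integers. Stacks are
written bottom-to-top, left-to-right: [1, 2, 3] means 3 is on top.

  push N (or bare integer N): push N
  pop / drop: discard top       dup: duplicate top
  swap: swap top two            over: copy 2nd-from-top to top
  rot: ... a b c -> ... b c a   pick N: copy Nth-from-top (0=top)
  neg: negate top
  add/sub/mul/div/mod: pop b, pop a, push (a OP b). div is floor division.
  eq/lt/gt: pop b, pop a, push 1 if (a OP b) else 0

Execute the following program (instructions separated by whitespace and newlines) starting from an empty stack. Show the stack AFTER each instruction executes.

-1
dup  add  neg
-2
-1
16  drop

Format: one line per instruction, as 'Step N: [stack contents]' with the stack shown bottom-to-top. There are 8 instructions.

Step 1: [-1]
Step 2: [-1, -1]
Step 3: [-2]
Step 4: [2]
Step 5: [2, -2]
Step 6: [2, -2, -1]
Step 7: [2, -2, -1, 16]
Step 8: [2, -2, -1]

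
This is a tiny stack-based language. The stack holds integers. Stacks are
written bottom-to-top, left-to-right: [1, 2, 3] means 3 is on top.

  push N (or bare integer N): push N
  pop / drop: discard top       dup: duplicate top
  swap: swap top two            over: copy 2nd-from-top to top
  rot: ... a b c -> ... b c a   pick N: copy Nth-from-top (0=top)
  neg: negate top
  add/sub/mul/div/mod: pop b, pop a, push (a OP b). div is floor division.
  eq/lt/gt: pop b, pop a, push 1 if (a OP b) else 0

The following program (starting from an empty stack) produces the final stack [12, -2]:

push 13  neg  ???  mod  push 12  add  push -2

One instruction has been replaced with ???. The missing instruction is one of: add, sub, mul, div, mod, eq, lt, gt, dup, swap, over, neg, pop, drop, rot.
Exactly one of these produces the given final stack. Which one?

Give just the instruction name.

Answer: dup

Derivation:
Stack before ???: [-13]
Stack after ???:  [-13, -13]
The instruction that transforms [-13] -> [-13, -13] is: dup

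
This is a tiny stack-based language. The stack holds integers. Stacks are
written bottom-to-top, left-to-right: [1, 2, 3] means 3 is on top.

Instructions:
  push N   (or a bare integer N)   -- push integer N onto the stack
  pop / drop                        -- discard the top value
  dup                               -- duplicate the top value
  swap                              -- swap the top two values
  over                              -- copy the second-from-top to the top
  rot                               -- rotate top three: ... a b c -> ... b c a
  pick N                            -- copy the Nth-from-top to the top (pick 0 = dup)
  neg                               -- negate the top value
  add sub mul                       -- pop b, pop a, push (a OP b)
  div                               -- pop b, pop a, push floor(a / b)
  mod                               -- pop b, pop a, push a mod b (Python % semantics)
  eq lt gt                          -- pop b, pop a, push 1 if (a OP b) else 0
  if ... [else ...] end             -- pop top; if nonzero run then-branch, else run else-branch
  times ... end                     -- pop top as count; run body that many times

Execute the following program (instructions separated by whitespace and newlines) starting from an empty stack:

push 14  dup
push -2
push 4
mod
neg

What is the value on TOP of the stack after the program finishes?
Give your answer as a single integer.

After 'push 14': [14]
After 'dup': [14, 14]
After 'push -2': [14, 14, -2]
After 'push 4': [14, 14, -2, 4]
After 'mod': [14, 14, 2]
After 'neg': [14, 14, -2]

Answer: -2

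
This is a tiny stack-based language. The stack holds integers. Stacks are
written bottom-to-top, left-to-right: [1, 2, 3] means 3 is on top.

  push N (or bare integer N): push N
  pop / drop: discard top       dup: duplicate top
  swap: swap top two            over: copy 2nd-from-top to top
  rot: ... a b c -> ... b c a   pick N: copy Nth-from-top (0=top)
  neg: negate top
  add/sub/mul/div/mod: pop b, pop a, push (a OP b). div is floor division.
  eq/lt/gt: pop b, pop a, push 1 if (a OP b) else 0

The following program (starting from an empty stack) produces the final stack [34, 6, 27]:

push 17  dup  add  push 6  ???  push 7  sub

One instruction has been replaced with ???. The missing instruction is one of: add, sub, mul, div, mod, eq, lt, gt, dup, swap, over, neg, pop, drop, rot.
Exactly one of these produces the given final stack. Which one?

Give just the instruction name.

Stack before ???: [34, 6]
Stack after ???:  [34, 6, 34]
The instruction that transforms [34, 6] -> [34, 6, 34] is: over

Answer: over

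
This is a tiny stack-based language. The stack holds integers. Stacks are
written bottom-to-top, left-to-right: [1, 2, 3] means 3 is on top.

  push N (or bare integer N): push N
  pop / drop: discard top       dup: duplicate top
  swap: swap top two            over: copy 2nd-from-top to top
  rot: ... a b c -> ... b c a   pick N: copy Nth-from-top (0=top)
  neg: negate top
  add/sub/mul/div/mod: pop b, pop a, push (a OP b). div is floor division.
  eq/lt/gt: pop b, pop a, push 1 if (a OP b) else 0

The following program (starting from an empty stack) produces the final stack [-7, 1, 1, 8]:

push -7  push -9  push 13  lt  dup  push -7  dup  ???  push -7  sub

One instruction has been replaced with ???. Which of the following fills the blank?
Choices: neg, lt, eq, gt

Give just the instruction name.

Answer: eq

Derivation:
Stack before ???: [-7, 1, 1, -7, -7]
Stack after ???:  [-7, 1, 1, 1]
Checking each choice:
  neg: produces [-7, 1, 1, -7, 14]
  lt: produces [-7, 1, 1, 7]
  eq: MATCH
  gt: produces [-7, 1, 1, 7]


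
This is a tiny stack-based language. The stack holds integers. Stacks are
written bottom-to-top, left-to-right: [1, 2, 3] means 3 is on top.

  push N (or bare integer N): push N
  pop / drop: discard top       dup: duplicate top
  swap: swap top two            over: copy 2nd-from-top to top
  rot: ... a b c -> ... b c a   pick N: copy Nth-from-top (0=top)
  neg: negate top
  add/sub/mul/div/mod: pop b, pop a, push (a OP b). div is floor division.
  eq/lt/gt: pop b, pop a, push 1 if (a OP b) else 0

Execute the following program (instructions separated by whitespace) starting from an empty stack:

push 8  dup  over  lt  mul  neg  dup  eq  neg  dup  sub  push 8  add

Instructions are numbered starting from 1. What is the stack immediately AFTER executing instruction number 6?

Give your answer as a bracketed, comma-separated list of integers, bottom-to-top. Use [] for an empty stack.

Step 1 ('push 8'): [8]
Step 2 ('dup'): [8, 8]
Step 3 ('over'): [8, 8, 8]
Step 4 ('lt'): [8, 0]
Step 5 ('mul'): [0]
Step 6 ('neg'): [0]

Answer: [0]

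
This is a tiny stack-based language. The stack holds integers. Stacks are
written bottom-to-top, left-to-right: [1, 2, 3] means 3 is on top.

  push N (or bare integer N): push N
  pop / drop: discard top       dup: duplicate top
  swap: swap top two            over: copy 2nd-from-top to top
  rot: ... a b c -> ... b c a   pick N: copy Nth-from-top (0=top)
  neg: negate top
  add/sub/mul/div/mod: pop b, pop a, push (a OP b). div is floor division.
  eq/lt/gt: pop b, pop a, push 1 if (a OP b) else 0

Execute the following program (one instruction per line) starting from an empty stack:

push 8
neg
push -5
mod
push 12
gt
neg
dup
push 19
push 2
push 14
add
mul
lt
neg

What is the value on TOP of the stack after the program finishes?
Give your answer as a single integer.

Answer: -1

Derivation:
After 'push 8': [8]
After 'neg': [-8]
After 'push -5': [-8, -5]
After 'mod': [-3]
After 'push 12': [-3, 12]
After 'gt': [0]
After 'neg': [0]
After 'dup': [0, 0]
After 'push 19': [0, 0, 19]
After 'push 2': [0, 0, 19, 2]
After 'push 14': [0, 0, 19, 2, 14]
After 'add': [0, 0, 19, 16]
After 'mul': [0, 0, 304]
After 'lt': [0, 1]
After 'neg': [0, -1]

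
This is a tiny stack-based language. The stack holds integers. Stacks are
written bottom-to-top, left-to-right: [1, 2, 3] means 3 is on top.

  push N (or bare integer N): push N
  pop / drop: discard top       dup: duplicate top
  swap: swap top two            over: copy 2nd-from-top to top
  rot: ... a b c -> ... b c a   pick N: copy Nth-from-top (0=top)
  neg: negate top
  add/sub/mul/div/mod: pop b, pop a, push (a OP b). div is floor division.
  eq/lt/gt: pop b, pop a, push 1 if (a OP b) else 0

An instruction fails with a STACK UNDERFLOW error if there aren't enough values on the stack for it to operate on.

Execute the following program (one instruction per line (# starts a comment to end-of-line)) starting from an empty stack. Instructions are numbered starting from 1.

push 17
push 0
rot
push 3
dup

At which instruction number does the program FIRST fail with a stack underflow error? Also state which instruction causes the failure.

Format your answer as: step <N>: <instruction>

Answer: step 3: rot

Derivation:
Step 1 ('push 17'): stack = [17], depth = 1
Step 2 ('push 0'): stack = [17, 0], depth = 2
Step 3 ('rot'): needs 3 value(s) but depth is 2 — STACK UNDERFLOW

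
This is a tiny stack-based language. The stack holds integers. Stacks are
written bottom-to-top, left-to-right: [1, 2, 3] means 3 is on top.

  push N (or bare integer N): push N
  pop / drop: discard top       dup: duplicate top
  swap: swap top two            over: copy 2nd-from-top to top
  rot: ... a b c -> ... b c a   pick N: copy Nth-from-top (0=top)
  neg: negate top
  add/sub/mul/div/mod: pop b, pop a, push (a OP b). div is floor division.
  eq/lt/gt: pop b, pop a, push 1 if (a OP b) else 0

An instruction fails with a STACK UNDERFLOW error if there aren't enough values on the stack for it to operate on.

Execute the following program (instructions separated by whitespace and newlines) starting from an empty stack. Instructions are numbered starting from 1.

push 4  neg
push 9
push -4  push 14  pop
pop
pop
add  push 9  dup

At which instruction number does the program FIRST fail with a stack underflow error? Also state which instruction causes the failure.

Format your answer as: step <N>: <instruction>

Answer: step 9: add

Derivation:
Step 1 ('push 4'): stack = [4], depth = 1
Step 2 ('neg'): stack = [-4], depth = 1
Step 3 ('push 9'): stack = [-4, 9], depth = 2
Step 4 ('push -4'): stack = [-4, 9, -4], depth = 3
Step 5 ('push 14'): stack = [-4, 9, -4, 14], depth = 4
Step 6 ('pop'): stack = [-4, 9, -4], depth = 3
Step 7 ('pop'): stack = [-4, 9], depth = 2
Step 8 ('pop'): stack = [-4], depth = 1
Step 9 ('add'): needs 2 value(s) but depth is 1 — STACK UNDERFLOW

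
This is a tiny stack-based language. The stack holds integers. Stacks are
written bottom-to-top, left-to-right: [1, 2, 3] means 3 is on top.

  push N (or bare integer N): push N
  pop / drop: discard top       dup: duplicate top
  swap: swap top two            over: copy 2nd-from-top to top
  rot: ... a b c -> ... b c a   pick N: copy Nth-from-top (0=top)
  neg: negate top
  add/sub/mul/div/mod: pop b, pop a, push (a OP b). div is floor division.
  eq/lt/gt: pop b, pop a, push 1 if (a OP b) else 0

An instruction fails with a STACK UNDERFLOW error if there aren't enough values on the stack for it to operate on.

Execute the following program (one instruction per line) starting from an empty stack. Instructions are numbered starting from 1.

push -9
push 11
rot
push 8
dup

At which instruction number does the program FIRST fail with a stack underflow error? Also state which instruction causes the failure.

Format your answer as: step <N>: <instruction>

Step 1 ('push -9'): stack = [-9], depth = 1
Step 2 ('push 11'): stack = [-9, 11], depth = 2
Step 3 ('rot'): needs 3 value(s) but depth is 2 — STACK UNDERFLOW

Answer: step 3: rot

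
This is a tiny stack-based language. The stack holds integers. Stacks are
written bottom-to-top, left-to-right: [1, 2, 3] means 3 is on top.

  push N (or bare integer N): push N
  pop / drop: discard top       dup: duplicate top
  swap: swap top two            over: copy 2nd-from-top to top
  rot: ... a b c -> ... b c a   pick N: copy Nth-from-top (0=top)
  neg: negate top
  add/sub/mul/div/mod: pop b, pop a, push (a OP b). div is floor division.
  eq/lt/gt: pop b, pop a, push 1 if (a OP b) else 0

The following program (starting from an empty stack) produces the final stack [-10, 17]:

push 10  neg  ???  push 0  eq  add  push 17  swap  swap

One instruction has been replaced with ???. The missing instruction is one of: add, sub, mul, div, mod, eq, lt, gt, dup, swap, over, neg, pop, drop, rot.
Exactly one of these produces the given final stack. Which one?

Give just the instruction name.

Answer: dup

Derivation:
Stack before ???: [-10]
Stack after ???:  [-10, -10]
The instruction that transforms [-10] -> [-10, -10] is: dup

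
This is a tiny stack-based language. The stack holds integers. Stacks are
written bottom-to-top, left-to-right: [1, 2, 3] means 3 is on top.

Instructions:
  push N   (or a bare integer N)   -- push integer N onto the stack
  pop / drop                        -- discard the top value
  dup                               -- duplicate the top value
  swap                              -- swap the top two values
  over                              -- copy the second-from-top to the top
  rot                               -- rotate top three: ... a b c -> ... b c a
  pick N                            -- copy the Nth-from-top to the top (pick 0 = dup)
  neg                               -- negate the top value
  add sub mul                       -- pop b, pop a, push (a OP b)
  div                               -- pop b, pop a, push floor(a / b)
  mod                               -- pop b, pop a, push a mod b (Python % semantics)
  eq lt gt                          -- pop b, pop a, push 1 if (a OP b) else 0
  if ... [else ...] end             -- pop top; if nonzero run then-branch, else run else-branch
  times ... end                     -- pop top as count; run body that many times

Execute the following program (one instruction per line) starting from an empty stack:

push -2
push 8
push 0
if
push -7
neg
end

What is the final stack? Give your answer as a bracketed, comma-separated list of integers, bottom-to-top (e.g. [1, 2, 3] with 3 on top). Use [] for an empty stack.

After 'push -2': [-2]
After 'push 8': [-2, 8]
After 'push 0': [-2, 8, 0]
After 'if': [-2, 8]

Answer: [-2, 8]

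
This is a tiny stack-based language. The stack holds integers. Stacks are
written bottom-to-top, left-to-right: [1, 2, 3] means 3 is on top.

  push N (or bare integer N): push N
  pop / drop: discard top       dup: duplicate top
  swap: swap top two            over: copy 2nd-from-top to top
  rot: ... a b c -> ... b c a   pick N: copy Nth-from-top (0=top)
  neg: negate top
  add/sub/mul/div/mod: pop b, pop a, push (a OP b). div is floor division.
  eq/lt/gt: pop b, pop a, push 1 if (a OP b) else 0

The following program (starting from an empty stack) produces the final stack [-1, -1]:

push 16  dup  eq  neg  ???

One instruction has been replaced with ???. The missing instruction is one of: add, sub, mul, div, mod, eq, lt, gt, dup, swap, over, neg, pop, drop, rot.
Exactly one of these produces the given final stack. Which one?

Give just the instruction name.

Answer: dup

Derivation:
Stack before ???: [-1]
Stack after ???:  [-1, -1]
The instruction that transforms [-1] -> [-1, -1] is: dup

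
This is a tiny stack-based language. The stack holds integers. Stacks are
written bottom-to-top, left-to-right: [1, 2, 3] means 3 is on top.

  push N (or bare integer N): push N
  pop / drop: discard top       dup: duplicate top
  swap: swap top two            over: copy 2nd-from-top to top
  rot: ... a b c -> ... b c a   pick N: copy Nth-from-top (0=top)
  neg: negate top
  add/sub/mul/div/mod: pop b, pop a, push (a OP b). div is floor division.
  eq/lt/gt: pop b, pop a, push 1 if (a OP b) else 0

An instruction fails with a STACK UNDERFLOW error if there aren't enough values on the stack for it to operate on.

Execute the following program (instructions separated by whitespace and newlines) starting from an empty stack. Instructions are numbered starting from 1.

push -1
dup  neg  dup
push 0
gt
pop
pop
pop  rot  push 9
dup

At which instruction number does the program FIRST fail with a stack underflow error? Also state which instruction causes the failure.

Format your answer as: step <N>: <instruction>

Step 1 ('push -1'): stack = [-1], depth = 1
Step 2 ('dup'): stack = [-1, -1], depth = 2
Step 3 ('neg'): stack = [-1, 1], depth = 2
Step 4 ('dup'): stack = [-1, 1, 1], depth = 3
Step 5 ('push 0'): stack = [-1, 1, 1, 0], depth = 4
Step 6 ('gt'): stack = [-1, 1, 1], depth = 3
Step 7 ('pop'): stack = [-1, 1], depth = 2
Step 8 ('pop'): stack = [-1], depth = 1
Step 9 ('pop'): stack = [], depth = 0
Step 10 ('rot'): needs 3 value(s) but depth is 0 — STACK UNDERFLOW

Answer: step 10: rot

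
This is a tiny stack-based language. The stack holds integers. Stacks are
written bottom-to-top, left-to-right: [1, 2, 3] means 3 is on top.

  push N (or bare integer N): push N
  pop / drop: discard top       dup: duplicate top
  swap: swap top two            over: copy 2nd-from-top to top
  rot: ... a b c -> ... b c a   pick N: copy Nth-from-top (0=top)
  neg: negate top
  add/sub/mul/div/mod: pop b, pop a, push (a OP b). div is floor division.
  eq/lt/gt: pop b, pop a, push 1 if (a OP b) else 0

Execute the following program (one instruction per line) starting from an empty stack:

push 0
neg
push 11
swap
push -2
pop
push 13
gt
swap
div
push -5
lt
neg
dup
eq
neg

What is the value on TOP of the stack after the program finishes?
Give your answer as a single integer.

After 'push 0': [0]
After 'neg': [0]
After 'push 11': [0, 11]
After 'swap': [11, 0]
After 'push -2': [11, 0, -2]
After 'pop': [11, 0]
After 'push 13': [11, 0, 13]
After 'gt': [11, 0]
After 'swap': [0, 11]
After 'div': [0]
After 'push -5': [0, -5]
After 'lt': [0]
After 'neg': [0]
After 'dup': [0, 0]
After 'eq': [1]
After 'neg': [-1]

Answer: -1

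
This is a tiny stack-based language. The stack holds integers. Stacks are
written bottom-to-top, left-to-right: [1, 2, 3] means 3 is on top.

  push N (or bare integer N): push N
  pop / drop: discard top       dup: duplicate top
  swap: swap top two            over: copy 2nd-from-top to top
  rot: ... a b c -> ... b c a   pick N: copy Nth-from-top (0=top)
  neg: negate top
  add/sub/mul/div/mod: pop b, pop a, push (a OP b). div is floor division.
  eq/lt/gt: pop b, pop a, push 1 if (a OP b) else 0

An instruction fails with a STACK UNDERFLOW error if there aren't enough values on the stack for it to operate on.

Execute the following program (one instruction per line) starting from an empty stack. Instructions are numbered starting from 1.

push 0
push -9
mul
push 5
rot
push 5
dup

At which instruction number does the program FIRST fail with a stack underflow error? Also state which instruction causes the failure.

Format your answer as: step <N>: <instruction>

Step 1 ('push 0'): stack = [0], depth = 1
Step 2 ('push -9'): stack = [0, -9], depth = 2
Step 3 ('mul'): stack = [0], depth = 1
Step 4 ('push 5'): stack = [0, 5], depth = 2
Step 5 ('rot'): needs 3 value(s) but depth is 2 — STACK UNDERFLOW

Answer: step 5: rot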